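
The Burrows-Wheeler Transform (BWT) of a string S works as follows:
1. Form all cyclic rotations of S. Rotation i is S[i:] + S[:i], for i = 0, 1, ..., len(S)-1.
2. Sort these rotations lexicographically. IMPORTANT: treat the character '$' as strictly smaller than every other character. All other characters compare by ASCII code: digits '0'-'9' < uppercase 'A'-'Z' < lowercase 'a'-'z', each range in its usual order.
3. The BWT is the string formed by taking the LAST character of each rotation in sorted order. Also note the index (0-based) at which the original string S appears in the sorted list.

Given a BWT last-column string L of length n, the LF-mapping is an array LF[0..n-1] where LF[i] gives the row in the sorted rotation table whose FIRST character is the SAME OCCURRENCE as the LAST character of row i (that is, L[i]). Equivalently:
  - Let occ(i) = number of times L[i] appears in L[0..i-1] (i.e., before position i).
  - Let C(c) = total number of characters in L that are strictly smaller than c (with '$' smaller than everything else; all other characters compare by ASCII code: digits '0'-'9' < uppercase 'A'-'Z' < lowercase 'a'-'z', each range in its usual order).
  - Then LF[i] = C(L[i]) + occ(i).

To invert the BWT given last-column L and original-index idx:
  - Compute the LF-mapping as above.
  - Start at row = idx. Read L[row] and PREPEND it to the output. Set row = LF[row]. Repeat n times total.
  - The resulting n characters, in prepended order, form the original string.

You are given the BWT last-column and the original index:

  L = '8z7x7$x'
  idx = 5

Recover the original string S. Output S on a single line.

LF mapping: 3 6 1 4 2 0 5
Walk LF starting at row 5, prepending L[row]:
  step 1: row=5, L[5]='$', prepend. Next row=LF[5]=0
  step 2: row=0, L[0]='8', prepend. Next row=LF[0]=3
  step 3: row=3, L[3]='x', prepend. Next row=LF[3]=4
  step 4: row=4, L[4]='7', prepend. Next row=LF[4]=2
  step 5: row=2, L[2]='7', prepend. Next row=LF[2]=1
  step 6: row=1, L[1]='z', prepend. Next row=LF[1]=6
  step 7: row=6, L[6]='x', prepend. Next row=LF[6]=5
Reversed output: xz77x8$

Answer: xz77x8$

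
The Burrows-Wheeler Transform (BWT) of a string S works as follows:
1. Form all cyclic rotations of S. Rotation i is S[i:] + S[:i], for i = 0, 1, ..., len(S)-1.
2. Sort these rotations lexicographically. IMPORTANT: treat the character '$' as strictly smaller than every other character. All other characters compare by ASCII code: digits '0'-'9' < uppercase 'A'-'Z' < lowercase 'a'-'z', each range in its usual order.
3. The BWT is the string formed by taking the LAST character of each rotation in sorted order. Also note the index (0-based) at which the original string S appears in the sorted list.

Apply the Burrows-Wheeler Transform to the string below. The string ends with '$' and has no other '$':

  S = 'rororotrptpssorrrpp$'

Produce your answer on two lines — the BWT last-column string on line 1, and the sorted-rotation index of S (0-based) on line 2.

All 20 rotations (rotation i = S[i:]+S[:i]):
  rot[0] = rororotrptpssorrrpp$
  rot[1] = ororotrptpssorrrpp$r
  rot[2] = rorotrptpssorrrpp$ro
  rot[3] = orotrptpssorrrpp$ror
  rot[4] = rotrptpssorrrpp$roro
  rot[5] = otrptpssorrrpp$roror
  rot[6] = trptpssorrrpp$rororo
  rot[7] = rptpssorrrpp$rororot
  rot[8] = ptpssorrrpp$rororotr
  rot[9] = tpssorrrpp$rororotrp
  rot[10] = pssorrrpp$rororotrpt
  rot[11] = ssorrrpp$rororotrptp
  rot[12] = sorrrpp$rororotrptps
  rot[13] = orrrpp$rororotrptpss
  rot[14] = rrrpp$rororotrptpsso
  rot[15] = rrpp$rororotrptpssor
  rot[16] = rpp$rororotrptpssorr
  rot[17] = pp$rororotrptpssorrr
  rot[18] = p$rororotrptpssorrrp
  rot[19] = $rororotrptpssorrrpp
Sorted (with $ < everything):
  sorted[0] = $rororotrptpssorrrpp  (last char: 'p')
  sorted[1] = ororotrptpssorrrpp$r  (last char: 'r')
  sorted[2] = orotrptpssorrrpp$ror  (last char: 'r')
  sorted[3] = orrrpp$rororotrptpss  (last char: 's')
  sorted[4] = otrptpssorrrpp$roror  (last char: 'r')
  sorted[5] = p$rororotrptpssorrrp  (last char: 'p')
  sorted[6] = pp$rororotrptpssorrr  (last char: 'r')
  sorted[7] = pssorrrpp$rororotrpt  (last char: 't')
  sorted[8] = ptpssorrrpp$rororotr  (last char: 'r')
  sorted[9] = rororotrptpssorrrpp$  (last char: '$')
  sorted[10] = rorotrptpssorrrpp$ro  (last char: 'o')
  sorted[11] = rotrptpssorrrpp$roro  (last char: 'o')
  sorted[12] = rpp$rororotrptpssorr  (last char: 'r')
  sorted[13] = rptpssorrrpp$rororot  (last char: 't')
  sorted[14] = rrpp$rororotrptpssor  (last char: 'r')
  sorted[15] = rrrpp$rororotrptpsso  (last char: 'o')
  sorted[16] = sorrrpp$rororotrptps  (last char: 's')
  sorted[17] = ssorrrpp$rororotrptp  (last char: 'p')
  sorted[18] = tpssorrrpp$rororotrp  (last char: 'p')
  sorted[19] = trptpssorrrpp$rororo  (last char: 'o')
Last column: prrsrprtr$oortrosppo
Original string S is at sorted index 9

Answer: prrsrprtr$oortrosppo
9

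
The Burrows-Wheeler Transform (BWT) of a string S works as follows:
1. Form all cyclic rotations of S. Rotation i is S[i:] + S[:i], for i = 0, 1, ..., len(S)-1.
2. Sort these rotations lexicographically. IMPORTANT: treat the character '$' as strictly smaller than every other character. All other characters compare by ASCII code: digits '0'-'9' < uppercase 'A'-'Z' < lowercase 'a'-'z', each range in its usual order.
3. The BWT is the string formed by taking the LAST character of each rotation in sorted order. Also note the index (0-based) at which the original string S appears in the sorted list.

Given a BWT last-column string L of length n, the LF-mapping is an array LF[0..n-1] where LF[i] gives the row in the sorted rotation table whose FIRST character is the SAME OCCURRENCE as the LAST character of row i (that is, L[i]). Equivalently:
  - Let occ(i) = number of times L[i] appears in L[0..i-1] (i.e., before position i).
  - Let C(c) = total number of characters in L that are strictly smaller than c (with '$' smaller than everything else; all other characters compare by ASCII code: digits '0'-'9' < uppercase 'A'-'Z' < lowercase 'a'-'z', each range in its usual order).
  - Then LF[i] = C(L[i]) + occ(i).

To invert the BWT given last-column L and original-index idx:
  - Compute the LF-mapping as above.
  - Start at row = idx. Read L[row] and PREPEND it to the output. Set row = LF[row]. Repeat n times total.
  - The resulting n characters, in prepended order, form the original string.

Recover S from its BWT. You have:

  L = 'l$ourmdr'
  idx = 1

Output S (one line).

Answer: drumrol$

Derivation:
LF mapping: 2 0 4 7 5 3 1 6
Walk LF starting at row 1, prepending L[row]:
  step 1: row=1, L[1]='$', prepend. Next row=LF[1]=0
  step 2: row=0, L[0]='l', prepend. Next row=LF[0]=2
  step 3: row=2, L[2]='o', prepend. Next row=LF[2]=4
  step 4: row=4, L[4]='r', prepend. Next row=LF[4]=5
  step 5: row=5, L[5]='m', prepend. Next row=LF[5]=3
  step 6: row=3, L[3]='u', prepend. Next row=LF[3]=7
  step 7: row=7, L[7]='r', prepend. Next row=LF[7]=6
  step 8: row=6, L[6]='d', prepend. Next row=LF[6]=1
Reversed output: drumrol$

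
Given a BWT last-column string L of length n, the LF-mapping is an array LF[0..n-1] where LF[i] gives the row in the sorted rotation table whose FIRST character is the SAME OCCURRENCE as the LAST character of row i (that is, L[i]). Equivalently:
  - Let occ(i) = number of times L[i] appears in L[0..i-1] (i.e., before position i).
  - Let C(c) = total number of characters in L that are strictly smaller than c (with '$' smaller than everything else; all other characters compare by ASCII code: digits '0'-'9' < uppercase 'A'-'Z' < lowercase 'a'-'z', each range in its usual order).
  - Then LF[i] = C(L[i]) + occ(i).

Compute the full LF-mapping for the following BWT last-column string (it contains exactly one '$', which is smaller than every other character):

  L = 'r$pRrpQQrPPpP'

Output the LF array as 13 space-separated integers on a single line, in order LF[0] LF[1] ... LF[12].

Char counts: '$':1, 'P':3, 'Q':2, 'R':1, 'p':3, 'r':3
C (first-col start): C('$')=0, C('P')=1, C('Q')=4, C('R')=6, C('p')=7, C('r')=10
L[0]='r': occ=0, LF[0]=C('r')+0=10+0=10
L[1]='$': occ=0, LF[1]=C('$')+0=0+0=0
L[2]='p': occ=0, LF[2]=C('p')+0=7+0=7
L[3]='R': occ=0, LF[3]=C('R')+0=6+0=6
L[4]='r': occ=1, LF[4]=C('r')+1=10+1=11
L[5]='p': occ=1, LF[5]=C('p')+1=7+1=8
L[6]='Q': occ=0, LF[6]=C('Q')+0=4+0=4
L[7]='Q': occ=1, LF[7]=C('Q')+1=4+1=5
L[8]='r': occ=2, LF[8]=C('r')+2=10+2=12
L[9]='P': occ=0, LF[9]=C('P')+0=1+0=1
L[10]='P': occ=1, LF[10]=C('P')+1=1+1=2
L[11]='p': occ=2, LF[11]=C('p')+2=7+2=9
L[12]='P': occ=2, LF[12]=C('P')+2=1+2=3

Answer: 10 0 7 6 11 8 4 5 12 1 2 9 3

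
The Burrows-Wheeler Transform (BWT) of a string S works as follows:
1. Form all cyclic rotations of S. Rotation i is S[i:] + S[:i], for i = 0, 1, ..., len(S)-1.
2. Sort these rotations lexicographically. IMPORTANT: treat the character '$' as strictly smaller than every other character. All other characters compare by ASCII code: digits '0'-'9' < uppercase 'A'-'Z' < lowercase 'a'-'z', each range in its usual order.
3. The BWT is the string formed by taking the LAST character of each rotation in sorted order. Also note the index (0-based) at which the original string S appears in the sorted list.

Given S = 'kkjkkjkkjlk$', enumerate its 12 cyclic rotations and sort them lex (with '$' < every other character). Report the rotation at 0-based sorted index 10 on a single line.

Answer: kkjlk$kkjkkj

Derivation:
All 12 rotations (rotation i = S[i:]+S[:i]):
  rot[0] = kkjkkjkkjlk$
  rot[1] = kjkkjkkjlk$k
  rot[2] = jkkjkkjlk$kk
  rot[3] = kkjkkjlk$kkj
  rot[4] = kjkkjlk$kkjk
  rot[5] = jkkjlk$kkjkk
  rot[6] = kkjlk$kkjkkj
  rot[7] = kjlk$kkjkkjk
  rot[8] = jlk$kkjkkjkk
  rot[9] = lk$kkjkkjkkj
  rot[10] = k$kkjkkjkkjl
  rot[11] = $kkjkkjkkjlk
Sorted (with $ < everything):
  sorted[0] = $kkjkkjkkjlk
  sorted[1] = jkkjkkjlk$kk
  sorted[2] = jkkjlk$kkjkk
  sorted[3] = jlk$kkjkkjkk
  sorted[4] = k$kkjkkjkkjl
  sorted[5] = kjkkjkkjlk$k
  sorted[6] = kjkkjlk$kkjk
  sorted[7] = kjlk$kkjkkjk
  sorted[8] = kkjkkjkkjlk$
  sorted[9] = kkjkkjlk$kkj
  sorted[10] = kkjlk$kkjkkj
  sorted[11] = lk$kkjkkjkkj
sorted[10] = kkjlk$kkjkkj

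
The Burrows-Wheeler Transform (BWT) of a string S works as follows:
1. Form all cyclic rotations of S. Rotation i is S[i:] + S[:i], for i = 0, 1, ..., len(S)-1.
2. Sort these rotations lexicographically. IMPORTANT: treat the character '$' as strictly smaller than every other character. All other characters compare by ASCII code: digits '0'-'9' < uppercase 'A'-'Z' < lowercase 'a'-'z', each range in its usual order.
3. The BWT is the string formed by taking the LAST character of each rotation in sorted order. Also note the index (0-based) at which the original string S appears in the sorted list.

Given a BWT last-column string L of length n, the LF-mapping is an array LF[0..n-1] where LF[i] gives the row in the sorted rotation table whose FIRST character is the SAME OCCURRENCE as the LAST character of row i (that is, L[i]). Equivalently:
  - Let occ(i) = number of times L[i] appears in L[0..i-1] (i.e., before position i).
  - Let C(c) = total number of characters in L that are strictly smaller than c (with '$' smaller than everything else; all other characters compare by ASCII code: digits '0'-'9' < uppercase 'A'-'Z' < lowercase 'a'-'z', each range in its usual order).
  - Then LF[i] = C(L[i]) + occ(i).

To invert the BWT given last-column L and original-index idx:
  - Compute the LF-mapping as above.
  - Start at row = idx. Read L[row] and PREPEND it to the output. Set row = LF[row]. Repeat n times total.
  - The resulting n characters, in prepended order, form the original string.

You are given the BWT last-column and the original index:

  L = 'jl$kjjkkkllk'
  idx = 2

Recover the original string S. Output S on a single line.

Answer: jkjkkkklllj$

Derivation:
LF mapping: 1 9 0 4 2 3 5 6 7 10 11 8
Walk LF starting at row 2, prepending L[row]:
  step 1: row=2, L[2]='$', prepend. Next row=LF[2]=0
  step 2: row=0, L[0]='j', prepend. Next row=LF[0]=1
  step 3: row=1, L[1]='l', prepend. Next row=LF[1]=9
  step 4: row=9, L[9]='l', prepend. Next row=LF[9]=10
  step 5: row=10, L[10]='l', prepend. Next row=LF[10]=11
  step 6: row=11, L[11]='k', prepend. Next row=LF[11]=8
  step 7: row=8, L[8]='k', prepend. Next row=LF[8]=7
  step 8: row=7, L[7]='k', prepend. Next row=LF[7]=6
  step 9: row=6, L[6]='k', prepend. Next row=LF[6]=5
  step 10: row=5, L[5]='j', prepend. Next row=LF[5]=3
  step 11: row=3, L[3]='k', prepend. Next row=LF[3]=4
  step 12: row=4, L[4]='j', prepend. Next row=LF[4]=2
Reversed output: jkjkkkklllj$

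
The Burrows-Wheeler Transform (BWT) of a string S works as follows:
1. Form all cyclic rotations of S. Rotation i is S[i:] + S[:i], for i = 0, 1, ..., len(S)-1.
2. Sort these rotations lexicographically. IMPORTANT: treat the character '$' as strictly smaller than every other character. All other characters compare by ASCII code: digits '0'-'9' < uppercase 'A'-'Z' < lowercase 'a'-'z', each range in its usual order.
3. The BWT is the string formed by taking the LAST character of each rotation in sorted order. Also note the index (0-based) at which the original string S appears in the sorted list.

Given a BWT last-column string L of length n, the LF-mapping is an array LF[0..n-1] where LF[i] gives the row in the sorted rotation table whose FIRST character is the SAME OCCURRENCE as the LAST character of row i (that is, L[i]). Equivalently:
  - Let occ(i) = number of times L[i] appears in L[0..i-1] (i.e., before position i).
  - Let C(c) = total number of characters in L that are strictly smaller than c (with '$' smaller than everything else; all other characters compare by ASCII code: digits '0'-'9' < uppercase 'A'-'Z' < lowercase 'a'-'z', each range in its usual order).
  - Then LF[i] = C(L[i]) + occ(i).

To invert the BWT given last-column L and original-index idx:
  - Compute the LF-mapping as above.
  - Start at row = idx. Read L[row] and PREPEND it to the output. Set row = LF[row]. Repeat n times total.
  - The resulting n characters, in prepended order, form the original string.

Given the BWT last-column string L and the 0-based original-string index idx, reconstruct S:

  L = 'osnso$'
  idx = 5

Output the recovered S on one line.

LF mapping: 2 4 1 5 3 0
Walk LF starting at row 5, prepending L[row]:
  step 1: row=5, L[5]='$', prepend. Next row=LF[5]=0
  step 2: row=0, L[0]='o', prepend. Next row=LF[0]=2
  step 3: row=2, L[2]='n', prepend. Next row=LF[2]=1
  step 4: row=1, L[1]='s', prepend. Next row=LF[1]=4
  step 5: row=4, L[4]='o', prepend. Next row=LF[4]=3
  step 6: row=3, L[3]='s', prepend. Next row=LF[3]=5
Reversed output: sosno$

Answer: sosno$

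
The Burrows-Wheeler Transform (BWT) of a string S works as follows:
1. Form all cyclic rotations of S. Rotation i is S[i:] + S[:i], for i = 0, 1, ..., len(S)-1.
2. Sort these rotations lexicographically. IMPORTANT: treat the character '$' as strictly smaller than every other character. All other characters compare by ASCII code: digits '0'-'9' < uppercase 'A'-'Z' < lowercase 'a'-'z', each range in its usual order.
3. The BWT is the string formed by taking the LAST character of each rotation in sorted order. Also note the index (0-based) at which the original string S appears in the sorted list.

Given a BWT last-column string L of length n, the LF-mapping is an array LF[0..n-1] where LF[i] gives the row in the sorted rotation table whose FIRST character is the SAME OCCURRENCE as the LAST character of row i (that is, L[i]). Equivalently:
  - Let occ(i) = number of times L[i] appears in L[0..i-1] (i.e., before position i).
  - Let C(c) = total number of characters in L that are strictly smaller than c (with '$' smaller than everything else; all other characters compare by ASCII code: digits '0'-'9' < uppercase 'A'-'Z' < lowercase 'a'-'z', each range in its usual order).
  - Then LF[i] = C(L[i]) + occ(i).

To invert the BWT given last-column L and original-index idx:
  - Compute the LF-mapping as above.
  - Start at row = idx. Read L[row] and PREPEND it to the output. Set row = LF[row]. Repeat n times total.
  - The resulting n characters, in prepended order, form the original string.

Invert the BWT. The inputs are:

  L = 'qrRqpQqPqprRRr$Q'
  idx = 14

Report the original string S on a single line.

LF mapping: 9 13 4 10 7 2 11 1 12 8 14 5 6 15 0 3
Walk LF starting at row 14, prepending L[row]:
  step 1: row=14, L[14]='$', prepend. Next row=LF[14]=0
  step 2: row=0, L[0]='q', prepend. Next row=LF[0]=9
  step 3: row=9, L[9]='p', prepend. Next row=LF[9]=8
  step 4: row=8, L[8]='q', prepend. Next row=LF[8]=12
  step 5: row=12, L[12]='R', prepend. Next row=LF[12]=6
  step 6: row=6, L[6]='q', prepend. Next row=LF[6]=11
  step 7: row=11, L[11]='R', prepend. Next row=LF[11]=5
  step 8: row=5, L[5]='Q', prepend. Next row=LF[5]=2
  step 9: row=2, L[2]='R', prepend. Next row=LF[2]=4
  step 10: row=4, L[4]='p', prepend. Next row=LF[4]=7
  step 11: row=7, L[7]='P', prepend. Next row=LF[7]=1
  step 12: row=1, L[1]='r', prepend. Next row=LF[1]=13
  step 13: row=13, L[13]='r', prepend. Next row=LF[13]=15
  step 14: row=15, L[15]='Q', prepend. Next row=LF[15]=3
  step 15: row=3, L[3]='q', prepend. Next row=LF[3]=10
  step 16: row=10, L[10]='r', prepend. Next row=LF[10]=14
Reversed output: rqQrrPpRQRqRqpq$

Answer: rqQrrPpRQRqRqpq$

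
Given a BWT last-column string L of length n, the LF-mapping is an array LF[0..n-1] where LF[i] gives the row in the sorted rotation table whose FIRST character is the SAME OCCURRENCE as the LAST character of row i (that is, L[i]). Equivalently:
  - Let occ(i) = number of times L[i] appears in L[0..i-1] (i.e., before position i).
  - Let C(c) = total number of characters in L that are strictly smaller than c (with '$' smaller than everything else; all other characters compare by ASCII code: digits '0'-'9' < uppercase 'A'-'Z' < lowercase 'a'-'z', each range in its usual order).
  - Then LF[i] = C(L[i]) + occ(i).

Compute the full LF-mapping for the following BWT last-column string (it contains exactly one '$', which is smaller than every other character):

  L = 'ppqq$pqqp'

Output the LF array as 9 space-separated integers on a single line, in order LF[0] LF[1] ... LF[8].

Answer: 1 2 5 6 0 3 7 8 4

Derivation:
Char counts: '$':1, 'p':4, 'q':4
C (first-col start): C('$')=0, C('p')=1, C('q')=5
L[0]='p': occ=0, LF[0]=C('p')+0=1+0=1
L[1]='p': occ=1, LF[1]=C('p')+1=1+1=2
L[2]='q': occ=0, LF[2]=C('q')+0=5+0=5
L[3]='q': occ=1, LF[3]=C('q')+1=5+1=6
L[4]='$': occ=0, LF[4]=C('$')+0=0+0=0
L[5]='p': occ=2, LF[5]=C('p')+2=1+2=3
L[6]='q': occ=2, LF[6]=C('q')+2=5+2=7
L[7]='q': occ=3, LF[7]=C('q')+3=5+3=8
L[8]='p': occ=3, LF[8]=C('p')+3=1+3=4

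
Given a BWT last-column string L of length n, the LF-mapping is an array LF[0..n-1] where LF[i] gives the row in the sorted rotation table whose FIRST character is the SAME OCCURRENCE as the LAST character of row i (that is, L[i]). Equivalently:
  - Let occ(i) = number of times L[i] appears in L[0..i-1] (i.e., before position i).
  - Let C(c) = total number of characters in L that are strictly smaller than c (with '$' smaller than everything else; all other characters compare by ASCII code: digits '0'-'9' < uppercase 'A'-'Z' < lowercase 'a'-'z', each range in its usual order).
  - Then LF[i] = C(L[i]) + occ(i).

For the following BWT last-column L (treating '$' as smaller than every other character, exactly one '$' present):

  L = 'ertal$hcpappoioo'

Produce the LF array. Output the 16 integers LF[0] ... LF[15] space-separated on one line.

Answer: 4 14 15 1 7 0 5 3 11 2 12 13 8 6 9 10

Derivation:
Char counts: '$':1, 'a':2, 'c':1, 'e':1, 'h':1, 'i':1, 'l':1, 'o':3, 'p':3, 'r':1, 't':1
C (first-col start): C('$')=0, C('a')=1, C('c')=3, C('e')=4, C('h')=5, C('i')=6, C('l')=7, C('o')=8, C('p')=11, C('r')=14, C('t')=15
L[0]='e': occ=0, LF[0]=C('e')+0=4+0=4
L[1]='r': occ=0, LF[1]=C('r')+0=14+0=14
L[2]='t': occ=0, LF[2]=C('t')+0=15+0=15
L[3]='a': occ=0, LF[3]=C('a')+0=1+0=1
L[4]='l': occ=0, LF[4]=C('l')+0=7+0=7
L[5]='$': occ=0, LF[5]=C('$')+0=0+0=0
L[6]='h': occ=0, LF[6]=C('h')+0=5+0=5
L[7]='c': occ=0, LF[7]=C('c')+0=3+0=3
L[8]='p': occ=0, LF[8]=C('p')+0=11+0=11
L[9]='a': occ=1, LF[9]=C('a')+1=1+1=2
L[10]='p': occ=1, LF[10]=C('p')+1=11+1=12
L[11]='p': occ=2, LF[11]=C('p')+2=11+2=13
L[12]='o': occ=0, LF[12]=C('o')+0=8+0=8
L[13]='i': occ=0, LF[13]=C('i')+0=6+0=6
L[14]='o': occ=1, LF[14]=C('o')+1=8+1=9
L[15]='o': occ=2, LF[15]=C('o')+2=8+2=10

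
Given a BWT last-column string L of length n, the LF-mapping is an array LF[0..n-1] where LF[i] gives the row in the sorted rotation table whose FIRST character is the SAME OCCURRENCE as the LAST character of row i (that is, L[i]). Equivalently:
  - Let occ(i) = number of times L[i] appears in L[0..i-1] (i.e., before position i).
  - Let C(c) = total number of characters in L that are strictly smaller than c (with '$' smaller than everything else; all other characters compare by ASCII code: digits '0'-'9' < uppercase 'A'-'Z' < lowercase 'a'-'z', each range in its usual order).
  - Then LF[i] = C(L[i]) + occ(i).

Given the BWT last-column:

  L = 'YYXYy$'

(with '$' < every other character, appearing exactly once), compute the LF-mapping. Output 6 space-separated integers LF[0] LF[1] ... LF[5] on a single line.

Char counts: '$':1, 'X':1, 'Y':3, 'y':1
C (first-col start): C('$')=0, C('X')=1, C('Y')=2, C('y')=5
L[0]='Y': occ=0, LF[0]=C('Y')+0=2+0=2
L[1]='Y': occ=1, LF[1]=C('Y')+1=2+1=3
L[2]='X': occ=0, LF[2]=C('X')+0=1+0=1
L[3]='Y': occ=2, LF[3]=C('Y')+2=2+2=4
L[4]='y': occ=0, LF[4]=C('y')+0=5+0=5
L[5]='$': occ=0, LF[5]=C('$')+0=0+0=0

Answer: 2 3 1 4 5 0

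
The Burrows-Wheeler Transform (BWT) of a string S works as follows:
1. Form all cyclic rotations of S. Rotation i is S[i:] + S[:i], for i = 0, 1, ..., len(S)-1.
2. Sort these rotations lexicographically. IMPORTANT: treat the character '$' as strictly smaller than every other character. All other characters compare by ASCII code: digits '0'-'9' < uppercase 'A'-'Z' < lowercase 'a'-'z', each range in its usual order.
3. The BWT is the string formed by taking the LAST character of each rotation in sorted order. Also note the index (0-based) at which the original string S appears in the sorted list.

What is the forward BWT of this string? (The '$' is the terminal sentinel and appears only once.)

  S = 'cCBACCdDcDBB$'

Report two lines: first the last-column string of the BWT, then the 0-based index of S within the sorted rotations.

All 13 rotations (rotation i = S[i:]+S[:i]):
  rot[0] = cCBACCdDcDBB$
  rot[1] = CBACCdDcDBB$c
  rot[2] = BACCdDcDBB$cC
  rot[3] = ACCdDcDBB$cCB
  rot[4] = CCdDcDBB$cCBA
  rot[5] = CdDcDBB$cCBAC
  rot[6] = dDcDBB$cCBACC
  rot[7] = DcDBB$cCBACCd
  rot[8] = cDBB$cCBACCdD
  rot[9] = DBB$cCBACCdDc
  rot[10] = BB$cCBACCdDcD
  rot[11] = B$cCBACCdDcDB
  rot[12] = $cCBACCdDcDBB
Sorted (with $ < everything):
  sorted[0] = $cCBACCdDcDBB  (last char: 'B')
  sorted[1] = ACCdDcDBB$cCB  (last char: 'B')
  sorted[2] = B$cCBACCdDcDB  (last char: 'B')
  sorted[3] = BACCdDcDBB$cC  (last char: 'C')
  sorted[4] = BB$cCBACCdDcD  (last char: 'D')
  sorted[5] = CBACCdDcDBB$c  (last char: 'c')
  sorted[6] = CCdDcDBB$cCBA  (last char: 'A')
  sorted[7] = CdDcDBB$cCBAC  (last char: 'C')
  sorted[8] = DBB$cCBACCdDc  (last char: 'c')
  sorted[9] = DcDBB$cCBACCd  (last char: 'd')
  sorted[10] = cCBACCdDcDBB$  (last char: '$')
  sorted[11] = cDBB$cCBACCdD  (last char: 'D')
  sorted[12] = dDcDBB$cCBACC  (last char: 'C')
Last column: BBBCDcACcd$DC
Original string S is at sorted index 10

Answer: BBBCDcACcd$DC
10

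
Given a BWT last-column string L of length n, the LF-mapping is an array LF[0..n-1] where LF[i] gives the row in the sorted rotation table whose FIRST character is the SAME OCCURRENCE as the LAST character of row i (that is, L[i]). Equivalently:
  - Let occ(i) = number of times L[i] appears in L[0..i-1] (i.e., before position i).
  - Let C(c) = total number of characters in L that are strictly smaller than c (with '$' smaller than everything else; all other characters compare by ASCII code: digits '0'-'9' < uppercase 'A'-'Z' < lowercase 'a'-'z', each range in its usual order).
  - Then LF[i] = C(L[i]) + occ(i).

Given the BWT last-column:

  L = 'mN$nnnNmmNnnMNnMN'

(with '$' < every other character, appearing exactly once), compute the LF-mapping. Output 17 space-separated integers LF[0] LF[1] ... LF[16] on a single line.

Answer: 8 3 0 11 12 13 4 9 10 5 14 15 1 6 16 2 7

Derivation:
Char counts: '$':1, 'M':2, 'N':5, 'm':3, 'n':6
C (first-col start): C('$')=0, C('M')=1, C('N')=3, C('m')=8, C('n')=11
L[0]='m': occ=0, LF[0]=C('m')+0=8+0=8
L[1]='N': occ=0, LF[1]=C('N')+0=3+0=3
L[2]='$': occ=0, LF[2]=C('$')+0=0+0=0
L[3]='n': occ=0, LF[3]=C('n')+0=11+0=11
L[4]='n': occ=1, LF[4]=C('n')+1=11+1=12
L[5]='n': occ=2, LF[5]=C('n')+2=11+2=13
L[6]='N': occ=1, LF[6]=C('N')+1=3+1=4
L[7]='m': occ=1, LF[7]=C('m')+1=8+1=9
L[8]='m': occ=2, LF[8]=C('m')+2=8+2=10
L[9]='N': occ=2, LF[9]=C('N')+2=3+2=5
L[10]='n': occ=3, LF[10]=C('n')+3=11+3=14
L[11]='n': occ=4, LF[11]=C('n')+4=11+4=15
L[12]='M': occ=0, LF[12]=C('M')+0=1+0=1
L[13]='N': occ=3, LF[13]=C('N')+3=3+3=6
L[14]='n': occ=5, LF[14]=C('n')+5=11+5=16
L[15]='M': occ=1, LF[15]=C('M')+1=1+1=2
L[16]='N': occ=4, LF[16]=C('N')+4=3+4=7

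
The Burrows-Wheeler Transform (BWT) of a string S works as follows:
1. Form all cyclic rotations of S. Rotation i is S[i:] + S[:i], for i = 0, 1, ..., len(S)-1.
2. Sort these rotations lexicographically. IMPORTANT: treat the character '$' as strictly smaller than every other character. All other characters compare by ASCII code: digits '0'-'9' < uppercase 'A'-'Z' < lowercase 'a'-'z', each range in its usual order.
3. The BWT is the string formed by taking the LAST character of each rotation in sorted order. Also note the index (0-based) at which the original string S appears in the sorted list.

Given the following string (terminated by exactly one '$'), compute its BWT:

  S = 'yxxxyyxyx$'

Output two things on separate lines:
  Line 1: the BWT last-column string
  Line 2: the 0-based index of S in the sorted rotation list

Answer: xyyxyxx$yx
7

Derivation:
All 10 rotations (rotation i = S[i:]+S[:i]):
  rot[0] = yxxxyyxyx$
  rot[1] = xxxyyxyx$y
  rot[2] = xxyyxyx$yx
  rot[3] = xyyxyx$yxx
  rot[4] = yyxyx$yxxx
  rot[5] = yxyx$yxxxy
  rot[6] = xyx$yxxxyy
  rot[7] = yx$yxxxyyx
  rot[8] = x$yxxxyyxy
  rot[9] = $yxxxyyxyx
Sorted (with $ < everything):
  sorted[0] = $yxxxyyxyx  (last char: 'x')
  sorted[1] = x$yxxxyyxy  (last char: 'y')
  sorted[2] = xxxyyxyx$y  (last char: 'y')
  sorted[3] = xxyyxyx$yx  (last char: 'x')
  sorted[4] = xyx$yxxxyy  (last char: 'y')
  sorted[5] = xyyxyx$yxx  (last char: 'x')
  sorted[6] = yx$yxxxyyx  (last char: 'x')
  sorted[7] = yxxxyyxyx$  (last char: '$')
  sorted[8] = yxyx$yxxxy  (last char: 'y')
  sorted[9] = yyxyx$yxxx  (last char: 'x')
Last column: xyyxyxx$yx
Original string S is at sorted index 7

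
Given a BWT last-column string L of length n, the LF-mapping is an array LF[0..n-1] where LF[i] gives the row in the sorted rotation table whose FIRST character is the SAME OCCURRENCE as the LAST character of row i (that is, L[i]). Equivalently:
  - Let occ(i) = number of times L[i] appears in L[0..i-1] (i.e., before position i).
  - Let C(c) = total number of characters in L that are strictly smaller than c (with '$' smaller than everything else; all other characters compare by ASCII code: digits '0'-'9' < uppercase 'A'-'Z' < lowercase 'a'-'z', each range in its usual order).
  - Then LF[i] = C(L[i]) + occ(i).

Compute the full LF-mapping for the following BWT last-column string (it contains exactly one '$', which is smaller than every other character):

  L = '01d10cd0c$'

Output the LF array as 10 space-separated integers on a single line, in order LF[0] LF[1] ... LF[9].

Answer: 1 4 8 5 2 6 9 3 7 0

Derivation:
Char counts: '$':1, '0':3, '1':2, 'c':2, 'd':2
C (first-col start): C('$')=0, C('0')=1, C('1')=4, C('c')=6, C('d')=8
L[0]='0': occ=0, LF[0]=C('0')+0=1+0=1
L[1]='1': occ=0, LF[1]=C('1')+0=4+0=4
L[2]='d': occ=0, LF[2]=C('d')+0=8+0=8
L[3]='1': occ=1, LF[3]=C('1')+1=4+1=5
L[4]='0': occ=1, LF[4]=C('0')+1=1+1=2
L[5]='c': occ=0, LF[5]=C('c')+0=6+0=6
L[6]='d': occ=1, LF[6]=C('d')+1=8+1=9
L[7]='0': occ=2, LF[7]=C('0')+2=1+2=3
L[8]='c': occ=1, LF[8]=C('c')+1=6+1=7
L[9]='$': occ=0, LF[9]=C('$')+0=0+0=0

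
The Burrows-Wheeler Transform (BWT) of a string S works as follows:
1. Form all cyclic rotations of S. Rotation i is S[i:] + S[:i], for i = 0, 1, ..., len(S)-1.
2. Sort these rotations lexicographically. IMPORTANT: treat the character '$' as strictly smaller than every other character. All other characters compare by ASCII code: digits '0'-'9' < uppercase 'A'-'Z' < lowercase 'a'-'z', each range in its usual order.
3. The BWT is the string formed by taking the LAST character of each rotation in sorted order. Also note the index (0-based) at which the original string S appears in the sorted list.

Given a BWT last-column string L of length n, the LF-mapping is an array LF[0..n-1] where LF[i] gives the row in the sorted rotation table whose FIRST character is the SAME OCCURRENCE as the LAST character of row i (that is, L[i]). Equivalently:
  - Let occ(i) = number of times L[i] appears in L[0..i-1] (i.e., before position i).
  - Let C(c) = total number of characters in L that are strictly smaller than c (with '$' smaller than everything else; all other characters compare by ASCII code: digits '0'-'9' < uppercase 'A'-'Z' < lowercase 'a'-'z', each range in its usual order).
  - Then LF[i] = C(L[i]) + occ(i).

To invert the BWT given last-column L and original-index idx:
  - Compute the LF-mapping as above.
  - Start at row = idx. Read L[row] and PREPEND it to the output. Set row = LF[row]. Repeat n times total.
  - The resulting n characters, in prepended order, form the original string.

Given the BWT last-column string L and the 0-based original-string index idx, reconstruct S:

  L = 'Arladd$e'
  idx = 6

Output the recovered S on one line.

Answer: ladderA$

Derivation:
LF mapping: 1 7 6 2 3 4 0 5
Walk LF starting at row 6, prepending L[row]:
  step 1: row=6, L[6]='$', prepend. Next row=LF[6]=0
  step 2: row=0, L[0]='A', prepend. Next row=LF[0]=1
  step 3: row=1, L[1]='r', prepend. Next row=LF[1]=7
  step 4: row=7, L[7]='e', prepend. Next row=LF[7]=5
  step 5: row=5, L[5]='d', prepend. Next row=LF[5]=4
  step 6: row=4, L[4]='d', prepend. Next row=LF[4]=3
  step 7: row=3, L[3]='a', prepend. Next row=LF[3]=2
  step 8: row=2, L[2]='l', prepend. Next row=LF[2]=6
Reversed output: ladderA$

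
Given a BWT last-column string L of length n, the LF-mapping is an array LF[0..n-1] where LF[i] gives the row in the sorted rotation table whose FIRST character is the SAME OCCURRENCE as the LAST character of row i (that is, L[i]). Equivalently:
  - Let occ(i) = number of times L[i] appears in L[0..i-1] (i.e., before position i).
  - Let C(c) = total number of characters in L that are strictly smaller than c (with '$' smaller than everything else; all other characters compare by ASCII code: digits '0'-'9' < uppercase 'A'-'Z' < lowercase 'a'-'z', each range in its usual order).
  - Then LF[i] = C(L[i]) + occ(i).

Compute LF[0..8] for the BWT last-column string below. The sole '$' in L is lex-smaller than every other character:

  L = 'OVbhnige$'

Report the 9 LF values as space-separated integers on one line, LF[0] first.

Char counts: '$':1, 'O':1, 'V':1, 'b':1, 'e':1, 'g':1, 'h':1, 'i':1, 'n':1
C (first-col start): C('$')=0, C('O')=1, C('V')=2, C('b')=3, C('e')=4, C('g')=5, C('h')=6, C('i')=7, C('n')=8
L[0]='O': occ=0, LF[0]=C('O')+0=1+0=1
L[1]='V': occ=0, LF[1]=C('V')+0=2+0=2
L[2]='b': occ=0, LF[2]=C('b')+0=3+0=3
L[3]='h': occ=0, LF[3]=C('h')+0=6+0=6
L[4]='n': occ=0, LF[4]=C('n')+0=8+0=8
L[5]='i': occ=0, LF[5]=C('i')+0=7+0=7
L[6]='g': occ=0, LF[6]=C('g')+0=5+0=5
L[7]='e': occ=0, LF[7]=C('e')+0=4+0=4
L[8]='$': occ=0, LF[8]=C('$')+0=0+0=0

Answer: 1 2 3 6 8 7 5 4 0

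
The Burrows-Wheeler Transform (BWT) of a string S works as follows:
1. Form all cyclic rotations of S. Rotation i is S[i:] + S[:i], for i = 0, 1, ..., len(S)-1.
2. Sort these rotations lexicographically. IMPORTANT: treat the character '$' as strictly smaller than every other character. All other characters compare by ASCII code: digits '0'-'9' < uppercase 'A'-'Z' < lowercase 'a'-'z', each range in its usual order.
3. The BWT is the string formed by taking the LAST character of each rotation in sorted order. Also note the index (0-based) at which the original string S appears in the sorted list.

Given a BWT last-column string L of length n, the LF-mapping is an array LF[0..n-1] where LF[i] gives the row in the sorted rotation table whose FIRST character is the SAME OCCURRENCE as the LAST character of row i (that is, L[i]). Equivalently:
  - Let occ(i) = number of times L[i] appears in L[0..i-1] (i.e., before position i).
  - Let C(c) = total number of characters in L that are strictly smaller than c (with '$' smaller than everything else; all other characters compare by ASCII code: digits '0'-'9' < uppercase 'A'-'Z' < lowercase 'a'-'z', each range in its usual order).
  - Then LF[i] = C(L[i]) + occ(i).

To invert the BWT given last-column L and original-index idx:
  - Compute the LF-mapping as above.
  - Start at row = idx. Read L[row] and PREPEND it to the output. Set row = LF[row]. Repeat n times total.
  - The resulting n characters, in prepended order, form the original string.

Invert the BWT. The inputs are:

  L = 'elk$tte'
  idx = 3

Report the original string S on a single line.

LF mapping: 1 4 3 0 5 6 2
Walk LF starting at row 3, prepending L[row]:
  step 1: row=3, L[3]='$', prepend. Next row=LF[3]=0
  step 2: row=0, L[0]='e', prepend. Next row=LF[0]=1
  step 3: row=1, L[1]='l', prepend. Next row=LF[1]=4
  step 4: row=4, L[4]='t', prepend. Next row=LF[4]=5
  step 5: row=5, L[5]='t', prepend. Next row=LF[5]=6
  step 6: row=6, L[6]='e', prepend. Next row=LF[6]=2
  step 7: row=2, L[2]='k', prepend. Next row=LF[2]=3
Reversed output: kettle$

Answer: kettle$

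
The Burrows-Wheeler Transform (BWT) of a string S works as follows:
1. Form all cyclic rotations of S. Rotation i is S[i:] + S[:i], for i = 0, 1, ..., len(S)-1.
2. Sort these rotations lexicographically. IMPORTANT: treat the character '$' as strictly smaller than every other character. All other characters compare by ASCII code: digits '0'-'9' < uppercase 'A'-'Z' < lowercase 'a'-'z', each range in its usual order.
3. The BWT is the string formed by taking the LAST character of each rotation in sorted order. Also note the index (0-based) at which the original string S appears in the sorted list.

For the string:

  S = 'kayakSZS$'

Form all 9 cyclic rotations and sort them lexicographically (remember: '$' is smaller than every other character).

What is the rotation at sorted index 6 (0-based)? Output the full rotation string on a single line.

Answer: kSZS$kaya

Derivation:
All 9 rotations (rotation i = S[i:]+S[:i]):
  rot[0] = kayakSZS$
  rot[1] = ayakSZS$k
  rot[2] = yakSZS$ka
  rot[3] = akSZS$kay
  rot[4] = kSZS$kaya
  rot[5] = SZS$kayak
  rot[6] = ZS$kayakS
  rot[7] = S$kayakSZ
  rot[8] = $kayakSZS
Sorted (with $ < everything):
  sorted[0] = $kayakSZS
  sorted[1] = S$kayakSZ
  sorted[2] = SZS$kayak
  sorted[3] = ZS$kayakS
  sorted[4] = akSZS$kay
  sorted[5] = ayakSZS$k
  sorted[6] = kSZS$kaya
  sorted[7] = kayakSZS$
  sorted[8] = yakSZS$ka
sorted[6] = kSZS$kaya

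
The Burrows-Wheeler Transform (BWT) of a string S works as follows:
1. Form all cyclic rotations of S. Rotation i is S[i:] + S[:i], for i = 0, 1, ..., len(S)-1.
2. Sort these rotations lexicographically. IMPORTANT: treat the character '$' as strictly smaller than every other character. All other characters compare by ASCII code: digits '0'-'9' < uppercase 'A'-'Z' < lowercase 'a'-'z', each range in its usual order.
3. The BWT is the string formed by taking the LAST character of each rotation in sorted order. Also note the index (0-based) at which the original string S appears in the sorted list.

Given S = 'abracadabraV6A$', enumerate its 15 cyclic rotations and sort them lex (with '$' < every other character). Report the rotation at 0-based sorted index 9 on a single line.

Answer: braV6A$abracada

Derivation:
All 15 rotations (rotation i = S[i:]+S[:i]):
  rot[0] = abracadabraV6A$
  rot[1] = bracadabraV6A$a
  rot[2] = racadabraV6A$ab
  rot[3] = acadabraV6A$abr
  rot[4] = cadabraV6A$abra
  rot[5] = adabraV6A$abrac
  rot[6] = dabraV6A$abraca
  rot[7] = abraV6A$abracad
  rot[8] = braV6A$abracada
  rot[9] = raV6A$abracadab
  rot[10] = aV6A$abracadabr
  rot[11] = V6A$abracadabra
  rot[12] = 6A$abracadabraV
  rot[13] = A$abracadabraV6
  rot[14] = $abracadabraV6A
Sorted (with $ < everything):
  sorted[0] = $abracadabraV6A
  sorted[1] = 6A$abracadabraV
  sorted[2] = A$abracadabraV6
  sorted[3] = V6A$abracadabra
  sorted[4] = aV6A$abracadabr
  sorted[5] = abraV6A$abracad
  sorted[6] = abracadabraV6A$
  sorted[7] = acadabraV6A$abr
  sorted[8] = adabraV6A$abrac
  sorted[9] = braV6A$abracada
  sorted[10] = bracadabraV6A$a
  sorted[11] = cadabraV6A$abra
  sorted[12] = dabraV6A$abraca
  sorted[13] = raV6A$abracadab
  sorted[14] = racadabraV6A$ab
sorted[9] = braV6A$abracada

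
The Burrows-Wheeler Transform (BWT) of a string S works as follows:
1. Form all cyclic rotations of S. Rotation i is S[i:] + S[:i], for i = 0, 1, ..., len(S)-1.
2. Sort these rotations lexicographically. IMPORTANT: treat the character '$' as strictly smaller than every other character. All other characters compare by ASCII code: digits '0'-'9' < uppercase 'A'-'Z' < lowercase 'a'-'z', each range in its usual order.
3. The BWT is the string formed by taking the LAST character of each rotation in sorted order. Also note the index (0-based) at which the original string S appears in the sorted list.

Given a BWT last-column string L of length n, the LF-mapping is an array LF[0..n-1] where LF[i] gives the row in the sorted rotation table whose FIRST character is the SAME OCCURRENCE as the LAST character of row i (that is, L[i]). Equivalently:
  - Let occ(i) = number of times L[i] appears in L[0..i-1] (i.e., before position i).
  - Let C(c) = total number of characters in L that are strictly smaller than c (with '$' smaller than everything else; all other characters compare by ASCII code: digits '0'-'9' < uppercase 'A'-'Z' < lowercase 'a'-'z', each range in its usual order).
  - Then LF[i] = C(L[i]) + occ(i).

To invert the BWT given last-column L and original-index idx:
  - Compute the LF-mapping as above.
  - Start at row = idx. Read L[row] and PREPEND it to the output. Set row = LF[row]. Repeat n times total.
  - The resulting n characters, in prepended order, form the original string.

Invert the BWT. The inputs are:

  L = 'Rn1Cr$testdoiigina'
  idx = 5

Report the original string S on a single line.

Answer: disintegration1CR$

Derivation:
LF mapping: 3 11 1 2 14 0 16 6 15 17 5 13 8 9 7 10 12 4
Walk LF starting at row 5, prepending L[row]:
  step 1: row=5, L[5]='$', prepend. Next row=LF[5]=0
  step 2: row=0, L[0]='R', prepend. Next row=LF[0]=3
  step 3: row=3, L[3]='C', prepend. Next row=LF[3]=2
  step 4: row=2, L[2]='1', prepend. Next row=LF[2]=1
  step 5: row=1, L[1]='n', prepend. Next row=LF[1]=11
  step 6: row=11, L[11]='o', prepend. Next row=LF[11]=13
  step 7: row=13, L[13]='i', prepend. Next row=LF[13]=9
  step 8: row=9, L[9]='t', prepend. Next row=LF[9]=17
  step 9: row=17, L[17]='a', prepend. Next row=LF[17]=4
  step 10: row=4, L[4]='r', prepend. Next row=LF[4]=14
  step 11: row=14, L[14]='g', prepend. Next row=LF[14]=7
  step 12: row=7, L[7]='e', prepend. Next row=LF[7]=6
  step 13: row=6, L[6]='t', prepend. Next row=LF[6]=16
  step 14: row=16, L[16]='n', prepend. Next row=LF[16]=12
  step 15: row=12, L[12]='i', prepend. Next row=LF[12]=8
  step 16: row=8, L[8]='s', prepend. Next row=LF[8]=15
  step 17: row=15, L[15]='i', prepend. Next row=LF[15]=10
  step 18: row=10, L[10]='d', prepend. Next row=LF[10]=5
Reversed output: disintegration1CR$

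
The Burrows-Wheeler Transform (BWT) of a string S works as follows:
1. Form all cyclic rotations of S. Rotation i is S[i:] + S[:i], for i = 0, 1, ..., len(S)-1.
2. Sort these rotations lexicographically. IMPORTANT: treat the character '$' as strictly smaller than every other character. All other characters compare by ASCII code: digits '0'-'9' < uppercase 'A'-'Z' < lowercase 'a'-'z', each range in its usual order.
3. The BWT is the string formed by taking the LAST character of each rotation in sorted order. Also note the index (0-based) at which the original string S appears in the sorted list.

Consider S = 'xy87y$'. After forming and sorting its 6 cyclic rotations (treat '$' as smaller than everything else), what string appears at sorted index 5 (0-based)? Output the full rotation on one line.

Answer: y87y$x

Derivation:
All 6 rotations (rotation i = S[i:]+S[:i]):
  rot[0] = xy87y$
  rot[1] = y87y$x
  rot[2] = 87y$xy
  rot[3] = 7y$xy8
  rot[4] = y$xy87
  rot[5] = $xy87y
Sorted (with $ < everything):
  sorted[0] = $xy87y
  sorted[1] = 7y$xy8
  sorted[2] = 87y$xy
  sorted[3] = xy87y$
  sorted[4] = y$xy87
  sorted[5] = y87y$x
sorted[5] = y87y$x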